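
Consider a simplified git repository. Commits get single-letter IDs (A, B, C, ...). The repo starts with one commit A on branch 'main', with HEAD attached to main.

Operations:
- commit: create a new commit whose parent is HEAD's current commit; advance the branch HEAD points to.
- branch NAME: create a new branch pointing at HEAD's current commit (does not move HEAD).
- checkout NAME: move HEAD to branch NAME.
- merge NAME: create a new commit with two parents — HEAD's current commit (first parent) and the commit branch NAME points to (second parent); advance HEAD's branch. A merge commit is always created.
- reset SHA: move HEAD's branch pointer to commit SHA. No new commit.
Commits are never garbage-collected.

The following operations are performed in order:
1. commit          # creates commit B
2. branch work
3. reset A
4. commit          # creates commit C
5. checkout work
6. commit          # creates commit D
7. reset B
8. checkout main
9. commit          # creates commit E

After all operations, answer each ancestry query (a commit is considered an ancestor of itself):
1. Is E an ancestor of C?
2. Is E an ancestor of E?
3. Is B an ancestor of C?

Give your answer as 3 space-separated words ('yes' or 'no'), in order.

After op 1 (commit): HEAD=main@B [main=B]
After op 2 (branch): HEAD=main@B [main=B work=B]
After op 3 (reset): HEAD=main@A [main=A work=B]
After op 4 (commit): HEAD=main@C [main=C work=B]
After op 5 (checkout): HEAD=work@B [main=C work=B]
After op 6 (commit): HEAD=work@D [main=C work=D]
After op 7 (reset): HEAD=work@B [main=C work=B]
After op 8 (checkout): HEAD=main@C [main=C work=B]
After op 9 (commit): HEAD=main@E [main=E work=B]
ancestors(C) = {A,C}; E in? no
ancestors(E) = {A,C,E}; E in? yes
ancestors(C) = {A,C}; B in? no

Answer: no yes no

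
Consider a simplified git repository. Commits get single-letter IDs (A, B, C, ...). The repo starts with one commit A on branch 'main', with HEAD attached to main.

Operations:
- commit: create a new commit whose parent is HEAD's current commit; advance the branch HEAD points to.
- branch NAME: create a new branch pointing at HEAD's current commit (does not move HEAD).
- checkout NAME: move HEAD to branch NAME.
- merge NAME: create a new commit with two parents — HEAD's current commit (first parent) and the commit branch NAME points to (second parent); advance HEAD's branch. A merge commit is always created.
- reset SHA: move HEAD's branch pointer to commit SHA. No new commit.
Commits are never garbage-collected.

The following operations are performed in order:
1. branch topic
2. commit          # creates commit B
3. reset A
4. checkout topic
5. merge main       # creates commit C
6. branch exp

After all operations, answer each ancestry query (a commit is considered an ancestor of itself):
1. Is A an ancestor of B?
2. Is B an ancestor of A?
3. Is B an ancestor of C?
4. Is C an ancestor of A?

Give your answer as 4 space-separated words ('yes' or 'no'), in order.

After op 1 (branch): HEAD=main@A [main=A topic=A]
After op 2 (commit): HEAD=main@B [main=B topic=A]
After op 3 (reset): HEAD=main@A [main=A topic=A]
After op 4 (checkout): HEAD=topic@A [main=A topic=A]
After op 5 (merge): HEAD=topic@C [main=A topic=C]
After op 6 (branch): HEAD=topic@C [exp=C main=A topic=C]
ancestors(B) = {A,B}; A in? yes
ancestors(A) = {A}; B in? no
ancestors(C) = {A,C}; B in? no
ancestors(A) = {A}; C in? no

Answer: yes no no no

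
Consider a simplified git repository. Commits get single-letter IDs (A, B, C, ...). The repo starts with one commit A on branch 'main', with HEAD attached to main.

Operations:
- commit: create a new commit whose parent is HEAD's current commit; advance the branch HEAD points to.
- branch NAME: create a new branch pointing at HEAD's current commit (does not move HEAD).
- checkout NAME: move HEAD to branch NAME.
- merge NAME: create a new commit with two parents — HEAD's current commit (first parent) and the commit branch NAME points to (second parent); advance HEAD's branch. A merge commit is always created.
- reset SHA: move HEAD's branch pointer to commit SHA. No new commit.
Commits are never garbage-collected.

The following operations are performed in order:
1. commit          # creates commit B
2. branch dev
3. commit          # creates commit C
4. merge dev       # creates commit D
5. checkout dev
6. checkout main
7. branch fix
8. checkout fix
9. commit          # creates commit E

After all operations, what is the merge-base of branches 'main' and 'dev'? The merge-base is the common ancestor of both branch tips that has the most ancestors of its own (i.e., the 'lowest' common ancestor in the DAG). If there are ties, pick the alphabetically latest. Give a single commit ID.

After op 1 (commit): HEAD=main@B [main=B]
After op 2 (branch): HEAD=main@B [dev=B main=B]
After op 3 (commit): HEAD=main@C [dev=B main=C]
After op 4 (merge): HEAD=main@D [dev=B main=D]
After op 5 (checkout): HEAD=dev@B [dev=B main=D]
After op 6 (checkout): HEAD=main@D [dev=B main=D]
After op 7 (branch): HEAD=main@D [dev=B fix=D main=D]
After op 8 (checkout): HEAD=fix@D [dev=B fix=D main=D]
After op 9 (commit): HEAD=fix@E [dev=B fix=E main=D]
ancestors(main=D): ['A', 'B', 'C', 'D']
ancestors(dev=B): ['A', 'B']
common: ['A', 'B']

Answer: B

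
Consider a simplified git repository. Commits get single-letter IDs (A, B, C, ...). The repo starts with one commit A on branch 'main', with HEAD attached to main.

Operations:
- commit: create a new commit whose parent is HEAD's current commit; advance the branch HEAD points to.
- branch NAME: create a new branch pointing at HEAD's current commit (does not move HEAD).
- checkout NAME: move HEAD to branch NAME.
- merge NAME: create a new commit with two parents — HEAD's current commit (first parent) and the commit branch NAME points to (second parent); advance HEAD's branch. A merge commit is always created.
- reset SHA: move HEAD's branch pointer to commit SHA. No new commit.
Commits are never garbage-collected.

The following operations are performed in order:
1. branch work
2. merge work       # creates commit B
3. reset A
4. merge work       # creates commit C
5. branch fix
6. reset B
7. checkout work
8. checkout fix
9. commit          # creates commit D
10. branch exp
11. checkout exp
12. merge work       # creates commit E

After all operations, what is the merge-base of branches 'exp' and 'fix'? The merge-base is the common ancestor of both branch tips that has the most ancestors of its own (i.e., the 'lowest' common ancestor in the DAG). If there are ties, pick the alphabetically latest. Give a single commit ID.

After op 1 (branch): HEAD=main@A [main=A work=A]
After op 2 (merge): HEAD=main@B [main=B work=A]
After op 3 (reset): HEAD=main@A [main=A work=A]
After op 4 (merge): HEAD=main@C [main=C work=A]
After op 5 (branch): HEAD=main@C [fix=C main=C work=A]
After op 6 (reset): HEAD=main@B [fix=C main=B work=A]
After op 7 (checkout): HEAD=work@A [fix=C main=B work=A]
After op 8 (checkout): HEAD=fix@C [fix=C main=B work=A]
After op 9 (commit): HEAD=fix@D [fix=D main=B work=A]
After op 10 (branch): HEAD=fix@D [exp=D fix=D main=B work=A]
After op 11 (checkout): HEAD=exp@D [exp=D fix=D main=B work=A]
After op 12 (merge): HEAD=exp@E [exp=E fix=D main=B work=A]
ancestors(exp=E): ['A', 'C', 'D', 'E']
ancestors(fix=D): ['A', 'C', 'D']
common: ['A', 'C', 'D']

Answer: D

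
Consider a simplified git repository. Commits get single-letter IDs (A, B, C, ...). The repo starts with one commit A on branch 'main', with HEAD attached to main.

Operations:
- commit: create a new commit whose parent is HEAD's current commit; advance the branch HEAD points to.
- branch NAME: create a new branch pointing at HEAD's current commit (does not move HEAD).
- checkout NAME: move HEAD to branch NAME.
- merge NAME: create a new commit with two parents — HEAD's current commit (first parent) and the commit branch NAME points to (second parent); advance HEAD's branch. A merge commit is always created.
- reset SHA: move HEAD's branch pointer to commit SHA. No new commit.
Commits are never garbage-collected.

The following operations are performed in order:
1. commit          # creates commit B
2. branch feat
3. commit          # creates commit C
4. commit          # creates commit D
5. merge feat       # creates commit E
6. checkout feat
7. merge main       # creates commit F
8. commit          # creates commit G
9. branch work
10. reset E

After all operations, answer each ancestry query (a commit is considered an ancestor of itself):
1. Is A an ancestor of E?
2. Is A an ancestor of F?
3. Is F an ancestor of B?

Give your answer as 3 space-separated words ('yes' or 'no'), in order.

Answer: yes yes no

Derivation:
After op 1 (commit): HEAD=main@B [main=B]
After op 2 (branch): HEAD=main@B [feat=B main=B]
After op 3 (commit): HEAD=main@C [feat=B main=C]
After op 4 (commit): HEAD=main@D [feat=B main=D]
After op 5 (merge): HEAD=main@E [feat=B main=E]
After op 6 (checkout): HEAD=feat@B [feat=B main=E]
After op 7 (merge): HEAD=feat@F [feat=F main=E]
After op 8 (commit): HEAD=feat@G [feat=G main=E]
After op 9 (branch): HEAD=feat@G [feat=G main=E work=G]
After op 10 (reset): HEAD=feat@E [feat=E main=E work=G]
ancestors(E) = {A,B,C,D,E}; A in? yes
ancestors(F) = {A,B,C,D,E,F}; A in? yes
ancestors(B) = {A,B}; F in? no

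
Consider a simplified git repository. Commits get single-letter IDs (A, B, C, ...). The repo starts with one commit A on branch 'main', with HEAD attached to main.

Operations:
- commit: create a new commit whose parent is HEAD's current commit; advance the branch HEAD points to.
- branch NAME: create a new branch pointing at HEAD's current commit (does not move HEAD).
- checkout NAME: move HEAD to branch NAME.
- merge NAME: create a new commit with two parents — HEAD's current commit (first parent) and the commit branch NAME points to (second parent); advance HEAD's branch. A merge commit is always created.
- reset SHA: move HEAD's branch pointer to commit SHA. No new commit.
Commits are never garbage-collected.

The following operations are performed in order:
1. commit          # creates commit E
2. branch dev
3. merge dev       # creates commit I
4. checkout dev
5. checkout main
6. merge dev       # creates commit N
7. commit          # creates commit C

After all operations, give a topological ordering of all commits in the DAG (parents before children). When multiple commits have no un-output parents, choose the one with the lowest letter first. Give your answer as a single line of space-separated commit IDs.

After op 1 (commit): HEAD=main@E [main=E]
After op 2 (branch): HEAD=main@E [dev=E main=E]
After op 3 (merge): HEAD=main@I [dev=E main=I]
After op 4 (checkout): HEAD=dev@E [dev=E main=I]
After op 5 (checkout): HEAD=main@I [dev=E main=I]
After op 6 (merge): HEAD=main@N [dev=E main=N]
After op 7 (commit): HEAD=main@C [dev=E main=C]
commit A: parents=[]
commit C: parents=['N']
commit E: parents=['A']
commit I: parents=['E', 'E']
commit N: parents=['I', 'E']

Answer: A E I N C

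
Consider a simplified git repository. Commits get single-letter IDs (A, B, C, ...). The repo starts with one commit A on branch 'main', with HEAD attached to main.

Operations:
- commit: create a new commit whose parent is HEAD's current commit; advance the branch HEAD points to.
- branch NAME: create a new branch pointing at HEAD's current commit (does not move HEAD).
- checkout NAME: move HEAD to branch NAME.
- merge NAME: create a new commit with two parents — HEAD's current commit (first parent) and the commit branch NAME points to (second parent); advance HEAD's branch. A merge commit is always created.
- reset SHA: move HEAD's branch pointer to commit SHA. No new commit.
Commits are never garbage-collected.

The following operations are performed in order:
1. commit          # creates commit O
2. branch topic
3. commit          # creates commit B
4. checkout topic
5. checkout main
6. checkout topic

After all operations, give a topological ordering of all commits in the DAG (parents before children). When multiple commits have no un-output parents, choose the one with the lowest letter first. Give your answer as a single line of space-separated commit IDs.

Answer: A O B

Derivation:
After op 1 (commit): HEAD=main@O [main=O]
After op 2 (branch): HEAD=main@O [main=O topic=O]
After op 3 (commit): HEAD=main@B [main=B topic=O]
After op 4 (checkout): HEAD=topic@O [main=B topic=O]
After op 5 (checkout): HEAD=main@B [main=B topic=O]
After op 6 (checkout): HEAD=topic@O [main=B topic=O]
commit A: parents=[]
commit B: parents=['O']
commit O: parents=['A']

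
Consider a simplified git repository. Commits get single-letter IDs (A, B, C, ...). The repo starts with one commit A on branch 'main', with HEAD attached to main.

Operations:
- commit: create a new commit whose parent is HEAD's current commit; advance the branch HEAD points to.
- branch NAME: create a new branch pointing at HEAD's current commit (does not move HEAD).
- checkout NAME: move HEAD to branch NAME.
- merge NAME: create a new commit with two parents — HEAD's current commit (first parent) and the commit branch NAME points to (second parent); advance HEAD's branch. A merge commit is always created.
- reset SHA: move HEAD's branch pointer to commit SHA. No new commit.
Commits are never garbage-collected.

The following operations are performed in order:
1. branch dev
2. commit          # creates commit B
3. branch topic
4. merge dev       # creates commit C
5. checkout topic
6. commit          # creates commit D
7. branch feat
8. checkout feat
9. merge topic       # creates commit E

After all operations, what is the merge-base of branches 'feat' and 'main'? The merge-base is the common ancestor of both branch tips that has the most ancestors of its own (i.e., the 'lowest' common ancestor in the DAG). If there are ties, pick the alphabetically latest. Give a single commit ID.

After op 1 (branch): HEAD=main@A [dev=A main=A]
After op 2 (commit): HEAD=main@B [dev=A main=B]
After op 3 (branch): HEAD=main@B [dev=A main=B topic=B]
After op 4 (merge): HEAD=main@C [dev=A main=C topic=B]
After op 5 (checkout): HEAD=topic@B [dev=A main=C topic=B]
After op 6 (commit): HEAD=topic@D [dev=A main=C topic=D]
After op 7 (branch): HEAD=topic@D [dev=A feat=D main=C topic=D]
After op 8 (checkout): HEAD=feat@D [dev=A feat=D main=C topic=D]
After op 9 (merge): HEAD=feat@E [dev=A feat=E main=C topic=D]
ancestors(feat=E): ['A', 'B', 'D', 'E']
ancestors(main=C): ['A', 'B', 'C']
common: ['A', 'B']

Answer: B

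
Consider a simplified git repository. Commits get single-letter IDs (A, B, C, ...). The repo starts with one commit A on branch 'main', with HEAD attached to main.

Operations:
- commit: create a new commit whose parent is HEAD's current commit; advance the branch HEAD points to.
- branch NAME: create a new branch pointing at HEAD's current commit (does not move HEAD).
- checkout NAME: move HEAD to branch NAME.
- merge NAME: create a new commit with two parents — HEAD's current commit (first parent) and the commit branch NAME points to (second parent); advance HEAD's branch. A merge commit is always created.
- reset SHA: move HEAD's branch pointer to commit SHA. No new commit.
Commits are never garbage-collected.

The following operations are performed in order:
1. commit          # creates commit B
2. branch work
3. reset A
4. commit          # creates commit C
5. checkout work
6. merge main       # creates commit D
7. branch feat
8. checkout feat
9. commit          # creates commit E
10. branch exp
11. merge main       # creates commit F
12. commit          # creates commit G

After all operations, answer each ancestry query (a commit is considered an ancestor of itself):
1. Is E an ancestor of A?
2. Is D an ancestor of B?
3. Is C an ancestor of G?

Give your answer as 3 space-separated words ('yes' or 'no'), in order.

Answer: no no yes

Derivation:
After op 1 (commit): HEAD=main@B [main=B]
After op 2 (branch): HEAD=main@B [main=B work=B]
After op 3 (reset): HEAD=main@A [main=A work=B]
After op 4 (commit): HEAD=main@C [main=C work=B]
After op 5 (checkout): HEAD=work@B [main=C work=B]
After op 6 (merge): HEAD=work@D [main=C work=D]
After op 7 (branch): HEAD=work@D [feat=D main=C work=D]
After op 8 (checkout): HEAD=feat@D [feat=D main=C work=D]
After op 9 (commit): HEAD=feat@E [feat=E main=C work=D]
After op 10 (branch): HEAD=feat@E [exp=E feat=E main=C work=D]
After op 11 (merge): HEAD=feat@F [exp=E feat=F main=C work=D]
After op 12 (commit): HEAD=feat@G [exp=E feat=G main=C work=D]
ancestors(A) = {A}; E in? no
ancestors(B) = {A,B}; D in? no
ancestors(G) = {A,B,C,D,E,F,G}; C in? yes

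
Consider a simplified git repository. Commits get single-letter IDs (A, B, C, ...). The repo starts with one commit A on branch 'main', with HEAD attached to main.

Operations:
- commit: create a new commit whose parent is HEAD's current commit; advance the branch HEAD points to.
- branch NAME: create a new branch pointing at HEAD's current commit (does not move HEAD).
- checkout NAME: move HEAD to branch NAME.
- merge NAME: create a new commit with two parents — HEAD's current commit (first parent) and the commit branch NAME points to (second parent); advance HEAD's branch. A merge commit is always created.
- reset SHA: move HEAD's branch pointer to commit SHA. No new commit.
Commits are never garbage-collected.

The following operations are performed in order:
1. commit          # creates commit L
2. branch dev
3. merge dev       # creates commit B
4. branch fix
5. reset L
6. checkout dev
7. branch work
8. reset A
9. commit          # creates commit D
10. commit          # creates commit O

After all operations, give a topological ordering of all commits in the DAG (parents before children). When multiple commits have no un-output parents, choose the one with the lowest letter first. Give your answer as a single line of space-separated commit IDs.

Answer: A D L B O

Derivation:
After op 1 (commit): HEAD=main@L [main=L]
After op 2 (branch): HEAD=main@L [dev=L main=L]
After op 3 (merge): HEAD=main@B [dev=L main=B]
After op 4 (branch): HEAD=main@B [dev=L fix=B main=B]
After op 5 (reset): HEAD=main@L [dev=L fix=B main=L]
After op 6 (checkout): HEAD=dev@L [dev=L fix=B main=L]
After op 7 (branch): HEAD=dev@L [dev=L fix=B main=L work=L]
After op 8 (reset): HEAD=dev@A [dev=A fix=B main=L work=L]
After op 9 (commit): HEAD=dev@D [dev=D fix=B main=L work=L]
After op 10 (commit): HEAD=dev@O [dev=O fix=B main=L work=L]
commit A: parents=[]
commit B: parents=['L', 'L']
commit D: parents=['A']
commit L: parents=['A']
commit O: parents=['D']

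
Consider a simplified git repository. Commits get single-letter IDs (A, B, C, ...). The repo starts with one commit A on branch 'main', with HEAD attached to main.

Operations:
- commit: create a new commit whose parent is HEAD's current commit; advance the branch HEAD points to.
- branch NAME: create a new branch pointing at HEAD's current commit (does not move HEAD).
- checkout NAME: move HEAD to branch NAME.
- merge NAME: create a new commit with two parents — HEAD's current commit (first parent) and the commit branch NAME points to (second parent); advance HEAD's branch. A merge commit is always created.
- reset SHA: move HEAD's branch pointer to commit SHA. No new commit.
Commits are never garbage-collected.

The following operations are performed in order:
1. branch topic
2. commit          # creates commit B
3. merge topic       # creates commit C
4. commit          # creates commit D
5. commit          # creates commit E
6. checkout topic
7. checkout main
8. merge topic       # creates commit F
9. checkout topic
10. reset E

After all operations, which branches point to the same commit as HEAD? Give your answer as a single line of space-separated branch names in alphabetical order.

After op 1 (branch): HEAD=main@A [main=A topic=A]
After op 2 (commit): HEAD=main@B [main=B topic=A]
After op 3 (merge): HEAD=main@C [main=C topic=A]
After op 4 (commit): HEAD=main@D [main=D topic=A]
After op 5 (commit): HEAD=main@E [main=E topic=A]
After op 6 (checkout): HEAD=topic@A [main=E topic=A]
After op 7 (checkout): HEAD=main@E [main=E topic=A]
After op 8 (merge): HEAD=main@F [main=F topic=A]
After op 9 (checkout): HEAD=topic@A [main=F topic=A]
After op 10 (reset): HEAD=topic@E [main=F topic=E]

Answer: topic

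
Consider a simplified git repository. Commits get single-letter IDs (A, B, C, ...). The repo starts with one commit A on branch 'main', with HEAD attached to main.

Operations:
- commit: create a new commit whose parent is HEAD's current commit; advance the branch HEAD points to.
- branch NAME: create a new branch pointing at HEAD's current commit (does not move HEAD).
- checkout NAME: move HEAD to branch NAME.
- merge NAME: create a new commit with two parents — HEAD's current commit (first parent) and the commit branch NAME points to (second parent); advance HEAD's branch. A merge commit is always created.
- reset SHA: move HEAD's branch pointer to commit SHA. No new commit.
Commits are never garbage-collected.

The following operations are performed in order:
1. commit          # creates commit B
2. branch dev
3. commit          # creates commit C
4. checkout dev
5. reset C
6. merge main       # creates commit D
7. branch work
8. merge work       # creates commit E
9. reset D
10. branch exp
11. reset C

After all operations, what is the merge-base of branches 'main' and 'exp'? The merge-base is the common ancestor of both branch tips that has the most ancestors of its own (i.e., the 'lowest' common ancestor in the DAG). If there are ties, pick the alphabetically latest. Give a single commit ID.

After op 1 (commit): HEAD=main@B [main=B]
After op 2 (branch): HEAD=main@B [dev=B main=B]
After op 3 (commit): HEAD=main@C [dev=B main=C]
After op 4 (checkout): HEAD=dev@B [dev=B main=C]
After op 5 (reset): HEAD=dev@C [dev=C main=C]
After op 6 (merge): HEAD=dev@D [dev=D main=C]
After op 7 (branch): HEAD=dev@D [dev=D main=C work=D]
After op 8 (merge): HEAD=dev@E [dev=E main=C work=D]
After op 9 (reset): HEAD=dev@D [dev=D main=C work=D]
After op 10 (branch): HEAD=dev@D [dev=D exp=D main=C work=D]
After op 11 (reset): HEAD=dev@C [dev=C exp=D main=C work=D]
ancestors(main=C): ['A', 'B', 'C']
ancestors(exp=D): ['A', 'B', 'C', 'D']
common: ['A', 'B', 'C']

Answer: C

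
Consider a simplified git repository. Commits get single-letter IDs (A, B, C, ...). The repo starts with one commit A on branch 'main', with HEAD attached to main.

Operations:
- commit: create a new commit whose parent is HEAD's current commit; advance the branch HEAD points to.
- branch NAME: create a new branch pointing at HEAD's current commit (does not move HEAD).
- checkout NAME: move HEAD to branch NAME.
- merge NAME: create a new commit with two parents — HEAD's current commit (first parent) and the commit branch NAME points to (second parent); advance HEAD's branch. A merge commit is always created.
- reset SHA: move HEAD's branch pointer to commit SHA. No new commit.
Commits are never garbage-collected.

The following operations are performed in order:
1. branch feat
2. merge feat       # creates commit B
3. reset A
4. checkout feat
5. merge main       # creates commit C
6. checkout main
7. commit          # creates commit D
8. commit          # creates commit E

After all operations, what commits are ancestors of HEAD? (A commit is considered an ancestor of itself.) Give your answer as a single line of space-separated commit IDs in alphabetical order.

Answer: A D E

Derivation:
After op 1 (branch): HEAD=main@A [feat=A main=A]
After op 2 (merge): HEAD=main@B [feat=A main=B]
After op 3 (reset): HEAD=main@A [feat=A main=A]
After op 4 (checkout): HEAD=feat@A [feat=A main=A]
After op 5 (merge): HEAD=feat@C [feat=C main=A]
After op 6 (checkout): HEAD=main@A [feat=C main=A]
After op 7 (commit): HEAD=main@D [feat=C main=D]
After op 8 (commit): HEAD=main@E [feat=C main=E]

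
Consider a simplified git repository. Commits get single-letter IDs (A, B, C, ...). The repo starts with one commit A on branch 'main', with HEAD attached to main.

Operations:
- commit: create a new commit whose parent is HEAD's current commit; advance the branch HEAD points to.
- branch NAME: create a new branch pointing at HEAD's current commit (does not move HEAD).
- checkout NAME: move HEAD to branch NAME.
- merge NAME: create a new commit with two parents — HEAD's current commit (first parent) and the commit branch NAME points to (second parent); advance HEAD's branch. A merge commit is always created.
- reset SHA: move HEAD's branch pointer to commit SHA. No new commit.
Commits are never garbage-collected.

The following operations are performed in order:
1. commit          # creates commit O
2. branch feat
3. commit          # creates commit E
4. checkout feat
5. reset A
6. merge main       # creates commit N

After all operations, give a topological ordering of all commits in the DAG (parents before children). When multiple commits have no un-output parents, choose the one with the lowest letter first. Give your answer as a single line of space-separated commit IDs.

Answer: A O E N

Derivation:
After op 1 (commit): HEAD=main@O [main=O]
After op 2 (branch): HEAD=main@O [feat=O main=O]
After op 3 (commit): HEAD=main@E [feat=O main=E]
After op 4 (checkout): HEAD=feat@O [feat=O main=E]
After op 5 (reset): HEAD=feat@A [feat=A main=E]
After op 6 (merge): HEAD=feat@N [feat=N main=E]
commit A: parents=[]
commit E: parents=['O']
commit N: parents=['A', 'E']
commit O: parents=['A']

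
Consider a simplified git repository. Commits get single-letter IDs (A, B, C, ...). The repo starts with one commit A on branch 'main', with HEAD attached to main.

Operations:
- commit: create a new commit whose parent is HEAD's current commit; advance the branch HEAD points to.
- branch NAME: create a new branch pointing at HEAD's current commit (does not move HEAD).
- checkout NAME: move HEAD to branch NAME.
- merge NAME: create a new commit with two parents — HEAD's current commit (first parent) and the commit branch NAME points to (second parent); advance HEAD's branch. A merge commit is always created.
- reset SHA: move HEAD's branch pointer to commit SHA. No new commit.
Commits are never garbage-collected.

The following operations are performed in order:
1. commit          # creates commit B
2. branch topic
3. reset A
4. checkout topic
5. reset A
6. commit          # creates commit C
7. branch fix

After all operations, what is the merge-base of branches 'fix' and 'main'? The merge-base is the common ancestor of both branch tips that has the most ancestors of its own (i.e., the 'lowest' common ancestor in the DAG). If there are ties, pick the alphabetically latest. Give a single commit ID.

After op 1 (commit): HEAD=main@B [main=B]
After op 2 (branch): HEAD=main@B [main=B topic=B]
After op 3 (reset): HEAD=main@A [main=A topic=B]
After op 4 (checkout): HEAD=topic@B [main=A topic=B]
After op 5 (reset): HEAD=topic@A [main=A topic=A]
After op 6 (commit): HEAD=topic@C [main=A topic=C]
After op 7 (branch): HEAD=topic@C [fix=C main=A topic=C]
ancestors(fix=C): ['A', 'C']
ancestors(main=A): ['A']
common: ['A']

Answer: A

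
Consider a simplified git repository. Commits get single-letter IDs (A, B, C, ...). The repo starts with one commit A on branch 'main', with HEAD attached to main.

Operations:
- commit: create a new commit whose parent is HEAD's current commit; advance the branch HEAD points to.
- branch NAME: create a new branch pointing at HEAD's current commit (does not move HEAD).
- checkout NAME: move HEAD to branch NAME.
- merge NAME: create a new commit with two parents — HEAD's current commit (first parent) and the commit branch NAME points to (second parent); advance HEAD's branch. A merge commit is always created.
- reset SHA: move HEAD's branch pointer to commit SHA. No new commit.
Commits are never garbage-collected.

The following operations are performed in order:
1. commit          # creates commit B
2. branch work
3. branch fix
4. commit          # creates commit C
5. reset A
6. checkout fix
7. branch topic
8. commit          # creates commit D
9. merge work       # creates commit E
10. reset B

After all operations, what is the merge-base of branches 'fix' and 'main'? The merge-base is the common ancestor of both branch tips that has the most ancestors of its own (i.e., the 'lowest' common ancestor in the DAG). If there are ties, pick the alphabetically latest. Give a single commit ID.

After op 1 (commit): HEAD=main@B [main=B]
After op 2 (branch): HEAD=main@B [main=B work=B]
After op 3 (branch): HEAD=main@B [fix=B main=B work=B]
After op 4 (commit): HEAD=main@C [fix=B main=C work=B]
After op 5 (reset): HEAD=main@A [fix=B main=A work=B]
After op 6 (checkout): HEAD=fix@B [fix=B main=A work=B]
After op 7 (branch): HEAD=fix@B [fix=B main=A topic=B work=B]
After op 8 (commit): HEAD=fix@D [fix=D main=A topic=B work=B]
After op 9 (merge): HEAD=fix@E [fix=E main=A topic=B work=B]
After op 10 (reset): HEAD=fix@B [fix=B main=A topic=B work=B]
ancestors(fix=B): ['A', 'B']
ancestors(main=A): ['A']
common: ['A']

Answer: A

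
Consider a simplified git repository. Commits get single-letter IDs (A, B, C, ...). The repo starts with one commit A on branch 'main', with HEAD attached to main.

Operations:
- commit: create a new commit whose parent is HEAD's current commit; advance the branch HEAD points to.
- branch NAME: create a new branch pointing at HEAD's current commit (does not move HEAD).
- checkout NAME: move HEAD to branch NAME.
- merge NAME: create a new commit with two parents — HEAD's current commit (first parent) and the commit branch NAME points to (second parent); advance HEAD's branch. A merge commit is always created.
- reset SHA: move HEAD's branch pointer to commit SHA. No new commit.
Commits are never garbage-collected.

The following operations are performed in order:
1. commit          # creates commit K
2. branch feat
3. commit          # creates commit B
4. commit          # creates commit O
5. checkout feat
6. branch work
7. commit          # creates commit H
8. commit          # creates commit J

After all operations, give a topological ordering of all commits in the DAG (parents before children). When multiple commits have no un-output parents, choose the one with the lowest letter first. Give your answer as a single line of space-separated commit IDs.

Answer: A K B H J O

Derivation:
After op 1 (commit): HEAD=main@K [main=K]
After op 2 (branch): HEAD=main@K [feat=K main=K]
After op 3 (commit): HEAD=main@B [feat=K main=B]
After op 4 (commit): HEAD=main@O [feat=K main=O]
After op 5 (checkout): HEAD=feat@K [feat=K main=O]
After op 6 (branch): HEAD=feat@K [feat=K main=O work=K]
After op 7 (commit): HEAD=feat@H [feat=H main=O work=K]
After op 8 (commit): HEAD=feat@J [feat=J main=O work=K]
commit A: parents=[]
commit B: parents=['K']
commit H: parents=['K']
commit J: parents=['H']
commit K: parents=['A']
commit O: parents=['B']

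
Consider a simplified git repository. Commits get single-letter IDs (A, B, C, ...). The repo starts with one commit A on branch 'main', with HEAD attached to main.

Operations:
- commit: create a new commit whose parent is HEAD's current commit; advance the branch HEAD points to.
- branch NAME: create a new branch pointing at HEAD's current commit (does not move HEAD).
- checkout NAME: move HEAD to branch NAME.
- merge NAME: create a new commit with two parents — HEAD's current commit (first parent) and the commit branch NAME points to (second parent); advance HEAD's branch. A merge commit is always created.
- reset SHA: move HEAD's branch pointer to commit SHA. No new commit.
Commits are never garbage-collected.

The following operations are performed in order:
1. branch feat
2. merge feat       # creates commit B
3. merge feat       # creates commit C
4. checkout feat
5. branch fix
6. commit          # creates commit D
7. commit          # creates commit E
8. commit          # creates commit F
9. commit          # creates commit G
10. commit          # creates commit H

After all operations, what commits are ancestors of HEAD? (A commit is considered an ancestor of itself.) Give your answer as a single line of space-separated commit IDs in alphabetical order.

Answer: A D E F G H

Derivation:
After op 1 (branch): HEAD=main@A [feat=A main=A]
After op 2 (merge): HEAD=main@B [feat=A main=B]
After op 3 (merge): HEAD=main@C [feat=A main=C]
After op 4 (checkout): HEAD=feat@A [feat=A main=C]
After op 5 (branch): HEAD=feat@A [feat=A fix=A main=C]
After op 6 (commit): HEAD=feat@D [feat=D fix=A main=C]
After op 7 (commit): HEAD=feat@E [feat=E fix=A main=C]
After op 8 (commit): HEAD=feat@F [feat=F fix=A main=C]
After op 9 (commit): HEAD=feat@G [feat=G fix=A main=C]
After op 10 (commit): HEAD=feat@H [feat=H fix=A main=C]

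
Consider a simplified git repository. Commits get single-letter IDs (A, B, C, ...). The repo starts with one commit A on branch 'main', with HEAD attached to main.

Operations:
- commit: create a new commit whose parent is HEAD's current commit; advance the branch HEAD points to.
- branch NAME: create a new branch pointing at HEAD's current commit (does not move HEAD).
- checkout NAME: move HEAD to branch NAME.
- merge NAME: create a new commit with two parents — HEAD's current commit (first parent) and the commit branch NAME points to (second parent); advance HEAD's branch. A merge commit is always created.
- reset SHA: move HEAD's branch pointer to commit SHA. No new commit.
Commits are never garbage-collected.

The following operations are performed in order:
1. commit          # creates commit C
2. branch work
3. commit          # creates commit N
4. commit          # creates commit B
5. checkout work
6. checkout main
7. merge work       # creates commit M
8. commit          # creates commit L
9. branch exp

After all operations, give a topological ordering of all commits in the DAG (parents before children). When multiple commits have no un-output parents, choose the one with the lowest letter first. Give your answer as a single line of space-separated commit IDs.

After op 1 (commit): HEAD=main@C [main=C]
After op 2 (branch): HEAD=main@C [main=C work=C]
After op 3 (commit): HEAD=main@N [main=N work=C]
After op 4 (commit): HEAD=main@B [main=B work=C]
After op 5 (checkout): HEAD=work@C [main=B work=C]
After op 6 (checkout): HEAD=main@B [main=B work=C]
After op 7 (merge): HEAD=main@M [main=M work=C]
After op 8 (commit): HEAD=main@L [main=L work=C]
After op 9 (branch): HEAD=main@L [exp=L main=L work=C]
commit A: parents=[]
commit B: parents=['N']
commit C: parents=['A']
commit L: parents=['M']
commit M: parents=['B', 'C']
commit N: parents=['C']

Answer: A C N B M L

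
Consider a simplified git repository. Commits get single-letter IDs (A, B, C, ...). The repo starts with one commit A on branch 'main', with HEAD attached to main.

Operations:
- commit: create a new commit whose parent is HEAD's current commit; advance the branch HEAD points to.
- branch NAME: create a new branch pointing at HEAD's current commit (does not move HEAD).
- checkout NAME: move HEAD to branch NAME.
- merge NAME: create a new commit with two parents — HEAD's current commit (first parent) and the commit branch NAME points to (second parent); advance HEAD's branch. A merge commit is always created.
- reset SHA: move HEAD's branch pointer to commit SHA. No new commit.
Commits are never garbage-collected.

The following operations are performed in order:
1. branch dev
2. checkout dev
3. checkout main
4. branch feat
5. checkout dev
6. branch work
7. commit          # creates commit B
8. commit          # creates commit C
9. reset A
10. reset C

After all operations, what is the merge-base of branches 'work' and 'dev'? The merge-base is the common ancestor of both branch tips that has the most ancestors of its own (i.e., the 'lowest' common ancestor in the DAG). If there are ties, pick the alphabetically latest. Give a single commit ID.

Answer: A

Derivation:
After op 1 (branch): HEAD=main@A [dev=A main=A]
After op 2 (checkout): HEAD=dev@A [dev=A main=A]
After op 3 (checkout): HEAD=main@A [dev=A main=A]
After op 4 (branch): HEAD=main@A [dev=A feat=A main=A]
After op 5 (checkout): HEAD=dev@A [dev=A feat=A main=A]
After op 6 (branch): HEAD=dev@A [dev=A feat=A main=A work=A]
After op 7 (commit): HEAD=dev@B [dev=B feat=A main=A work=A]
After op 8 (commit): HEAD=dev@C [dev=C feat=A main=A work=A]
After op 9 (reset): HEAD=dev@A [dev=A feat=A main=A work=A]
After op 10 (reset): HEAD=dev@C [dev=C feat=A main=A work=A]
ancestors(work=A): ['A']
ancestors(dev=C): ['A', 'B', 'C']
common: ['A']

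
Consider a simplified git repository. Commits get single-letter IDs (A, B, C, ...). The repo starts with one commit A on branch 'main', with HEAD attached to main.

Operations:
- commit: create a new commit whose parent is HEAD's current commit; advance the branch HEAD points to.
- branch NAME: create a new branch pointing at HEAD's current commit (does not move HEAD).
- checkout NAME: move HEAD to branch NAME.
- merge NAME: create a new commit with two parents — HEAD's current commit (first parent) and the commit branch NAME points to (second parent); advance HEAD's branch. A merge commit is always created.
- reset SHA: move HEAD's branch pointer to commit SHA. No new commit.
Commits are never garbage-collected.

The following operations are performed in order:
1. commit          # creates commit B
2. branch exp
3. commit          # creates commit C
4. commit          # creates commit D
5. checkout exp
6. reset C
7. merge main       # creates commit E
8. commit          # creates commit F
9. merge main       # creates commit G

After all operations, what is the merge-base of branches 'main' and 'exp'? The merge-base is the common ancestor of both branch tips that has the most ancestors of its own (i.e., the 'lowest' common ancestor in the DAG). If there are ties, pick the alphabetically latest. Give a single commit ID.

Answer: D

Derivation:
After op 1 (commit): HEAD=main@B [main=B]
After op 2 (branch): HEAD=main@B [exp=B main=B]
After op 3 (commit): HEAD=main@C [exp=B main=C]
After op 4 (commit): HEAD=main@D [exp=B main=D]
After op 5 (checkout): HEAD=exp@B [exp=B main=D]
After op 6 (reset): HEAD=exp@C [exp=C main=D]
After op 7 (merge): HEAD=exp@E [exp=E main=D]
After op 8 (commit): HEAD=exp@F [exp=F main=D]
After op 9 (merge): HEAD=exp@G [exp=G main=D]
ancestors(main=D): ['A', 'B', 'C', 'D']
ancestors(exp=G): ['A', 'B', 'C', 'D', 'E', 'F', 'G']
common: ['A', 'B', 'C', 'D']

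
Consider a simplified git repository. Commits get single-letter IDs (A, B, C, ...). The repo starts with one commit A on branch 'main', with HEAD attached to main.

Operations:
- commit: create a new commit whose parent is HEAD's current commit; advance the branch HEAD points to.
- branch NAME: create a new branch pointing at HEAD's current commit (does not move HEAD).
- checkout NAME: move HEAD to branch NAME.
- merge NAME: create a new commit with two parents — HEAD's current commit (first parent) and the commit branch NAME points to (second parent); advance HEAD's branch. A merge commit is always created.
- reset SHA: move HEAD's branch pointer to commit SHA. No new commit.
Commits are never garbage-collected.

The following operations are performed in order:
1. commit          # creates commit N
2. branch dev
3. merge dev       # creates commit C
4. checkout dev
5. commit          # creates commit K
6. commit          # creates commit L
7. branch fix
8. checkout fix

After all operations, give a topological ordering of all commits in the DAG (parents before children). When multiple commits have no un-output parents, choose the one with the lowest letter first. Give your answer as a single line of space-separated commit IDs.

Answer: A N C K L

Derivation:
After op 1 (commit): HEAD=main@N [main=N]
After op 2 (branch): HEAD=main@N [dev=N main=N]
After op 3 (merge): HEAD=main@C [dev=N main=C]
After op 4 (checkout): HEAD=dev@N [dev=N main=C]
After op 5 (commit): HEAD=dev@K [dev=K main=C]
After op 6 (commit): HEAD=dev@L [dev=L main=C]
After op 7 (branch): HEAD=dev@L [dev=L fix=L main=C]
After op 8 (checkout): HEAD=fix@L [dev=L fix=L main=C]
commit A: parents=[]
commit C: parents=['N', 'N']
commit K: parents=['N']
commit L: parents=['K']
commit N: parents=['A']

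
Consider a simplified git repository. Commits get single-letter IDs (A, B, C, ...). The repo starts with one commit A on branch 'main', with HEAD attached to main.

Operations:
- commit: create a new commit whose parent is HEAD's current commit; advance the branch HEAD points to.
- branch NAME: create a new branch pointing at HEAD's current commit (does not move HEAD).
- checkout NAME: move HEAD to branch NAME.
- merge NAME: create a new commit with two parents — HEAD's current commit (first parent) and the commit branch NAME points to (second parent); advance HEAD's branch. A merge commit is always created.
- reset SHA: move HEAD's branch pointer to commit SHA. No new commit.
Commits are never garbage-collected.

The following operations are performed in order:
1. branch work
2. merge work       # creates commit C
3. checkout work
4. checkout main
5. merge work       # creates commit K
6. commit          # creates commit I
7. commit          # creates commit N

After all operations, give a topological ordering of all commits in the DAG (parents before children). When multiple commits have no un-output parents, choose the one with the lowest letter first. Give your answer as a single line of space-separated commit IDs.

After op 1 (branch): HEAD=main@A [main=A work=A]
After op 2 (merge): HEAD=main@C [main=C work=A]
After op 3 (checkout): HEAD=work@A [main=C work=A]
After op 4 (checkout): HEAD=main@C [main=C work=A]
After op 5 (merge): HEAD=main@K [main=K work=A]
After op 6 (commit): HEAD=main@I [main=I work=A]
After op 7 (commit): HEAD=main@N [main=N work=A]
commit A: parents=[]
commit C: parents=['A', 'A']
commit I: parents=['K']
commit K: parents=['C', 'A']
commit N: parents=['I']

Answer: A C K I N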